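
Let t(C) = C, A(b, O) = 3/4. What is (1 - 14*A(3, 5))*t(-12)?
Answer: 114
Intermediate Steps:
A(b, O) = 3/4 (A(b, O) = 3*(1/4) = 3/4)
(1 - 14*A(3, 5))*t(-12) = (1 - 14*3/4)*(-12) = (1 - 21/2)*(-12) = -19/2*(-12) = 114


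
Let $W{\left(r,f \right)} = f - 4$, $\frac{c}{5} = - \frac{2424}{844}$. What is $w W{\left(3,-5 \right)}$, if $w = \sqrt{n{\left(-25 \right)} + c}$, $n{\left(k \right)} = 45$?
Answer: $- \frac{9 \sqrt{1364115}}{211} \approx -49.818$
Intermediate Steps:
$c = - \frac{3030}{211}$ ($c = 5 \left(- \frac{2424}{844}\right) = 5 \left(\left(-2424\right) \frac{1}{844}\right) = 5 \left(- \frac{606}{211}\right) = - \frac{3030}{211} \approx -14.36$)
$W{\left(r,f \right)} = -4 + f$
$w = \frac{\sqrt{1364115}}{211}$ ($w = \sqrt{45 - \frac{3030}{211}} = \sqrt{\frac{6465}{211}} = \frac{\sqrt{1364115}}{211} \approx 5.5353$)
$w W{\left(3,-5 \right)} = \frac{\sqrt{1364115}}{211} \left(-4 - 5\right) = \frac{\sqrt{1364115}}{211} \left(-9\right) = - \frac{9 \sqrt{1364115}}{211}$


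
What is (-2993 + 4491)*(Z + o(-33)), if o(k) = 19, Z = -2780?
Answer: -4135978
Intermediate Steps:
(-2993 + 4491)*(Z + o(-33)) = (-2993 + 4491)*(-2780 + 19) = 1498*(-2761) = -4135978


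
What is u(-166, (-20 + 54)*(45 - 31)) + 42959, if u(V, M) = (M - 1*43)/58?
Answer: 2492055/58 ≈ 42966.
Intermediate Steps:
u(V, M) = -43/58 + M/58 (u(V, M) = (M - 43)*(1/58) = (-43 + M)*(1/58) = -43/58 + M/58)
u(-166, (-20 + 54)*(45 - 31)) + 42959 = (-43/58 + ((-20 + 54)*(45 - 31))/58) + 42959 = (-43/58 + (34*14)/58) + 42959 = (-43/58 + (1/58)*476) + 42959 = (-43/58 + 238/29) + 42959 = 433/58 + 42959 = 2492055/58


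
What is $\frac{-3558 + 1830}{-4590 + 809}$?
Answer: $\frac{1728}{3781} \approx 0.45702$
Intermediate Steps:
$\frac{-3558 + 1830}{-4590 + 809} = - \frac{1728}{-3781} = \left(-1728\right) \left(- \frac{1}{3781}\right) = \frac{1728}{3781}$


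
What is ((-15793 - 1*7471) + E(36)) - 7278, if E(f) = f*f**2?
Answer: 16114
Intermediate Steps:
E(f) = f**3
((-15793 - 1*7471) + E(36)) - 7278 = ((-15793 - 1*7471) + 36**3) - 7278 = ((-15793 - 7471) + 46656) - 7278 = (-23264 + 46656) - 7278 = 23392 - 7278 = 16114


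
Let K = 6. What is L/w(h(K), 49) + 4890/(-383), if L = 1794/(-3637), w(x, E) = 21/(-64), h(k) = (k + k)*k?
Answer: -109836334/9750797 ≈ -11.264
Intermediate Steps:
h(k) = 2*k² (h(k) = (2*k)*k = 2*k²)
w(x, E) = -21/64 (w(x, E) = 21*(-1/64) = -21/64)
L = -1794/3637 (L = 1794*(-1/3637) = -1794/3637 ≈ -0.49326)
L/w(h(K), 49) + 4890/(-383) = -1794/(3637*(-21/64)) + 4890/(-383) = -1794/3637*(-64/21) + 4890*(-1/383) = 38272/25459 - 4890/383 = -109836334/9750797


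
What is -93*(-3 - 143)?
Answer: 13578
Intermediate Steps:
-93*(-3 - 143) = -93*(-146) = 13578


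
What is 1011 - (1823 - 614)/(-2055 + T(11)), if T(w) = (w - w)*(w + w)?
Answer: 692938/685 ≈ 1011.6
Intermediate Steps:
T(w) = 0 (T(w) = 0*(2*w) = 0)
1011 - (1823 - 614)/(-2055 + T(11)) = 1011 - (1823 - 614)/(-2055 + 0) = 1011 - 1209/(-2055) = 1011 - 1209*(-1)/2055 = 1011 - 1*(-403/685) = 1011 + 403/685 = 692938/685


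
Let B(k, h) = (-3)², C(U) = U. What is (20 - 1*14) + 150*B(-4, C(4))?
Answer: 1356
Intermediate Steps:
B(k, h) = 9
(20 - 1*14) + 150*B(-4, C(4)) = (20 - 1*14) + 150*9 = (20 - 14) + 1350 = 6 + 1350 = 1356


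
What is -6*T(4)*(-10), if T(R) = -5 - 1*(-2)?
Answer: -180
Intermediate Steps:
T(R) = -3 (T(R) = -5 + 2 = -3)
-6*T(4)*(-10) = -6*(-3)*(-10) = 18*(-10) = -180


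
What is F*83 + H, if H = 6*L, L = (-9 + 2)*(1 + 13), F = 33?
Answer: 2151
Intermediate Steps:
L = -98 (L = -7*14 = -98)
H = -588 (H = 6*(-98) = -588)
F*83 + H = 33*83 - 588 = 2739 - 588 = 2151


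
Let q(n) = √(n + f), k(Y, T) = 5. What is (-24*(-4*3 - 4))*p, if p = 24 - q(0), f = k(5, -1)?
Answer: 9216 - 384*√5 ≈ 8357.3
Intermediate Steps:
f = 5
q(n) = √(5 + n) (q(n) = √(n + 5) = √(5 + n))
p = 24 - √5 (p = 24 - √(5 + 0) = 24 - √5 ≈ 21.764)
(-24*(-4*3 - 4))*p = (-24*(-4*3 - 4))*(24 - √5) = (-24*(-12 - 4))*(24 - √5) = (-24*(-16))*(24 - √5) = 384*(24 - √5) = 9216 - 384*√5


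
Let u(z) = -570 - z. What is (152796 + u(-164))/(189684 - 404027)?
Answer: -152390/214343 ≈ -0.71096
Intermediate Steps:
(152796 + u(-164))/(189684 - 404027) = (152796 + (-570 - 1*(-164)))/(189684 - 404027) = (152796 + (-570 + 164))/(-214343) = (152796 - 406)*(-1/214343) = 152390*(-1/214343) = -152390/214343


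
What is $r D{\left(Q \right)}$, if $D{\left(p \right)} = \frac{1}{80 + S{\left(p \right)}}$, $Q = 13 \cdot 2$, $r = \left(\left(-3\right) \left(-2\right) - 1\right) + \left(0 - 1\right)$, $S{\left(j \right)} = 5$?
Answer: $\frac{4}{85} \approx 0.047059$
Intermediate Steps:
$r = 4$ ($r = \left(6 - 1\right) + \left(0 - 1\right) = 5 - 1 = 4$)
$Q = 26$
$D{\left(p \right)} = \frac{1}{85}$ ($D{\left(p \right)} = \frac{1}{80 + 5} = \frac{1}{85}$)
$r D{\left(Q \right)} = 4 \cdot \frac{1}{85} = \frac{4}{85}$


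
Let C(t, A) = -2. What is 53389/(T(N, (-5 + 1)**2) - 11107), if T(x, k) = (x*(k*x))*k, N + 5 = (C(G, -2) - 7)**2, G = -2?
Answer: 53389/1467549 ≈ 0.036380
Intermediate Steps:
N = 76 (N = -5 + (-2 - 7)**2 = -5 + (-9)**2 = -5 + 81 = 76)
T(x, k) = k**2*x**2 (T(x, k) = (k*x**2)*k = k**2*x**2)
53389/(T(N, (-5 + 1)**2) - 11107) = 53389/(((-5 + 1)**2)**2*76**2 - 11107) = 53389/(((-4)**2)**2*5776 - 11107) = 53389/(16**2*5776 - 11107) = 53389/(256*5776 - 11107) = 53389/(1478656 - 11107) = 53389/1467549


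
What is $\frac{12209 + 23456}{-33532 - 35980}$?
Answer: $- \frac{35665}{69512} \approx -0.51308$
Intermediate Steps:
$\frac{12209 + 23456}{-33532 - 35980} = \frac{35665}{-69512} = 35665 \left(- \frac{1}{69512}\right) = - \frac{35665}{69512}$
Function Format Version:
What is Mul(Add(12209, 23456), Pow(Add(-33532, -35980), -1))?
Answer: Rational(-35665, 69512) ≈ -0.51308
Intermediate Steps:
Mul(Add(12209, 23456), Pow(Add(-33532, -35980), -1)) = Mul(35665, Pow(-69512, -1)) = Mul(35665, Rational(-1, 69512)) = Rational(-35665, 69512)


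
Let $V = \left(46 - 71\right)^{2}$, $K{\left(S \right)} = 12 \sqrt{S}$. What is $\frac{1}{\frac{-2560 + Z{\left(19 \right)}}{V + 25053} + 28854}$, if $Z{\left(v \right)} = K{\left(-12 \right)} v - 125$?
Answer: $\frac{6341698458902}{182982704218623579} - \frac{3903056 i \sqrt{3}}{182982704218623579} \approx 3.4657 \cdot 10^{-5} - 3.6945 \cdot 10^{-11} i$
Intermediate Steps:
$V = 625$ ($V = \left(-25\right)^{2} = 625$)
$Z{\left(v \right)} = -125 + 24 i v \sqrt{3}$ ($Z{\left(v \right)} = 12 \sqrt{-12} v - 125 = 12 \cdot 2 i \sqrt{3} v - 125 = 24 i \sqrt{3} v - 125 = 24 i v \sqrt{3} - 125 = -125 + 24 i v \sqrt{3}$)
$\frac{1}{\frac{-2560 + Z{\left(19 \right)}}{V + 25053} + 28854} = \frac{1}{\frac{-2560 - \left(125 - 24 i 19 \sqrt{3}\right)}{625 + 25053} + 28854} = \frac{1}{\frac{-2560 - \left(125 - 456 i \sqrt{3}\right)}{25678} + 28854} = \frac{1}{\left(-2685 + 456 i \sqrt{3}\right) \frac{1}{25678} + 28854} = \frac{1}{\left(- \frac{2685}{25678} + \frac{228 i \sqrt{3}}{12839}\right) + 28854} = \frac{1}{\frac{740910327}{25678} + \frac{228 i \sqrt{3}}{12839}}$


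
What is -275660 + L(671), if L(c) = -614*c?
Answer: -687654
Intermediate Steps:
-275660 + L(671) = -275660 - 614*671 = -275660 - 411994 = -687654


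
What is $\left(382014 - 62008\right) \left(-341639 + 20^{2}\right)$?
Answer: $-109198527434$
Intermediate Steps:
$\left(382014 - 62008\right) \left(-341639 + 20^{2}\right) = 320006 \left(-341639 + 400\right) = 320006 \left(-341239\right) = -109198527434$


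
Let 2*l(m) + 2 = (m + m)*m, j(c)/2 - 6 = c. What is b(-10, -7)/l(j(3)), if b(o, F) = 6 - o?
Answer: 16/323 ≈ 0.049536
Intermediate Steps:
j(c) = 12 + 2*c
l(m) = -1 + m² (l(m) = -1 + ((m + m)*m)/2 = -1 + ((2*m)*m)/2 = -1 + (2*m²)/2 = -1 + m²)
b(-10, -7)/l(j(3)) = (6 - 1*(-10))/(-1 + (12 + 2*3)²) = (6 + 10)/(-1 + (12 + 6)²) = 16/(-1 + 18²) = 16/(-1 + 324) = 16/323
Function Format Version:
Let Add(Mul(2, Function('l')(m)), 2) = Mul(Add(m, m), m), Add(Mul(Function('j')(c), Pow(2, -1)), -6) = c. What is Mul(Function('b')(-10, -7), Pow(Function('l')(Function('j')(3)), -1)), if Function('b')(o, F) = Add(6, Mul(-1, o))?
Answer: Rational(16, 323) ≈ 0.049536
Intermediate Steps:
Function('j')(c) = Add(12, Mul(2, c))
Function('l')(m) = Add(-1, Pow(m, 2)) (Function('l')(m) = Add(-1, Mul(Rational(1, 2), Mul(Add(m, m), m))) = Add(-1, Mul(Rational(1, 2), Mul(Mul(2, m), m))) = Add(-1, Mul(Rational(1, 2), Mul(2, Pow(m, 2)))) = Add(-1, Pow(m, 2)))
Mul(Function('b')(-10, -7), Pow(Function('l')(Function('j')(3)), -1)) = Mul(Add(6, Mul(-1, -10)), Pow(Add(-1, Pow(Add(12, Mul(2, 3)), 2)), -1)) = Mul(Add(6, 10), Pow(Add(-1, Pow(Add(12, 6), 2)), -1)) = Mul(16, Pow(Add(-1, Pow(18, 2)), -1)) = Mul(16, Pow(Add(-1, 324), -1)) = Mul(16, Pow(323, -1)) = Mul(16, Rational(1, 323)) = Rational(16, 323)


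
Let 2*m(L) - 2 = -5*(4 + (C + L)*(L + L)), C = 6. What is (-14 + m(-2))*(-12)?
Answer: -204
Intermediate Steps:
m(L) = -9 - 5*L*(6 + L) (m(L) = 1 + (-5*(4 + (6 + L)*(L + L)))/2 = 1 + (-5*(4 + (6 + L)*(2*L)))/2 = 1 + (-5*(4 + 2*L*(6 + L)))/2 = 1 + (-20 - 10*L*(6 + L))/2 = 1 + (-10 - 5*L*(6 + L)) = -9 - 5*L*(6 + L))
(-14 + m(-2))*(-12) = (-14 + (-9 - 30*(-2) - 5*(-2)**2))*(-12) = (-14 + (-9 + 60 - 5*4))*(-12) = (-14 + (-9 + 60 - 20))*(-12) = (-14 + 31)*(-12) = 17*(-12) = -204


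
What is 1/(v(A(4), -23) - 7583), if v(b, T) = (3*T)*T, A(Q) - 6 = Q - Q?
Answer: -1/5996 ≈ -0.00016678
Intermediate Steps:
A(Q) = 6 (A(Q) = 6 + (Q - Q) = 6 + 0 = 6)
v(b, T) = 3*T²
1/(v(A(4), -23) - 7583) = 1/(3*(-23)² - 7583) = 1/(3*529 - 7583) = 1/(1587 - 7583) = 1/(-5996) = -1/5996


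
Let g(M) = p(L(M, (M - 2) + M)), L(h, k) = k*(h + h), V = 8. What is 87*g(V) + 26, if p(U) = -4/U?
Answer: 1369/56 ≈ 24.446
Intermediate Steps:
L(h, k) = 2*h*k (L(h, k) = k*(2*h) = 2*h*k)
g(M) = -2/(M*(-2 + 2*M)) (g(M) = -4*1/(2*M*((M - 2) + M)) = -4*1/(2*M*((-2 + M) + M)) = -4*1/(2*M*(-2 + 2*M)) = -2/(M*(-2 + 2*M)))
87*g(V) + 26 = 87*(-1/(8*(-1 + 8))) + 26 = 87*(-1*⅛/7) + 26 = 87*(-1*⅛*⅐) + 26 = 87*(-1/56) + 26 = -87/56 + 26 = 1369/56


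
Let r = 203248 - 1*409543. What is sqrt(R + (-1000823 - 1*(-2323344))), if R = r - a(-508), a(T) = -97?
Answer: sqrt(1116323) ≈ 1056.6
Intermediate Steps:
r = -206295 (r = 203248 - 409543 = -206295)
R = -206198 (R = -206295 - 1*(-97) = -206295 + 97 = -206198)
sqrt(R + (-1000823 - 1*(-2323344))) = sqrt(-206198 + (-1000823 - 1*(-2323344))) = sqrt(-206198 + (-1000823 + 2323344)) = sqrt(-206198 + 1322521) = sqrt(1116323)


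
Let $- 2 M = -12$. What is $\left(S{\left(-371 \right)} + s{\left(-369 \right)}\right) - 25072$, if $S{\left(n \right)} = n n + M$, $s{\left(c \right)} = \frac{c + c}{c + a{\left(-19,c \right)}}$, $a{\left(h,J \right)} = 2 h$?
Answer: $\frac{45818763}{407} \approx 1.1258 \cdot 10^{5}$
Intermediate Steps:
$M = 6$ ($M = \left(- \frac{1}{2}\right) \left(-12\right) = 6$)
$s{\left(c \right)} = \frac{2 c}{-38 + c}$ ($s{\left(c \right)} = \frac{c + c}{c + 2 \left(-19\right)} = \frac{2 c}{c - 38} = \frac{2 c}{-38 + c}$)
$S{\left(n \right)} = 6 + n^{2}$ ($S{\left(n \right)} = n n + 6 = n^{2} + 6 = 6 + n^{2}$)
$\left(S{\left(-371 \right)} + s{\left(-369 \right)}\right) - 25072 = \left(\left(6 + \left(-371\right)^{2}\right) + 2 \left(-369\right) \frac{1}{-38 - 369}\right) - 25072 = \left(\left(6 + 137641\right) + 2 \left(-369\right) \frac{1}{-407}\right) - 25072 = \left(137647 + 2 \left(-369\right) \left(- \frac{1}{407}\right)\right) - 25072 = \left(137647 + \frac{738}{407}\right) - 25072 = \frac{56023067}{407} - 25072 = \frac{45818763}{407}$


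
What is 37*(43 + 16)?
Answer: 2183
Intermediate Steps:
37*(43 + 16) = 37*59 = 2183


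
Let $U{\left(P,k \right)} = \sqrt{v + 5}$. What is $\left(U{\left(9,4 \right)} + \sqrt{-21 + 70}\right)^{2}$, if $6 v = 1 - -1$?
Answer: $\frac{163}{3} + \frac{56 \sqrt{3}}{3} \approx 86.665$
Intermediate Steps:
$v = \frac{1}{3}$ ($v = \frac{1 - -1}{6} = \frac{1 + 1}{6} = \frac{1}{6} \cdot 2 = \frac{1}{3} \approx 0.33333$)
$U{\left(P,k \right)} = \frac{4 \sqrt{3}}{3}$ ($U{\left(P,k \right)} = \sqrt{\frac{1}{3} + 5} = \sqrt{\frac{16}{3}} = \frac{4 \sqrt{3}}{3}$)
$\left(U{\left(9,4 \right)} + \sqrt{-21 + 70}\right)^{2} = \left(\frac{4 \sqrt{3}}{3} + \sqrt{-21 + 70}\right)^{2} = \left(\frac{4 \sqrt{3}}{3} + \sqrt{49}\right)^{2} = \left(\frac{4 \sqrt{3}}{3} + 7\right)^{2} = \left(7 + \frac{4 \sqrt{3}}{3}\right)^{2}$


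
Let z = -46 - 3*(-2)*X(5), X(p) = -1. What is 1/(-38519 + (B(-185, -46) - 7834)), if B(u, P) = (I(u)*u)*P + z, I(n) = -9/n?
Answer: -1/45991 ≈ -2.1743e-5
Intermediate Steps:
z = -52 (z = -46 - 3*(-2)*(-1) = -46 - (-6)*(-1) = -46 - 1*6 = -46 - 6 = -52)
B(u, P) = -52 - 9*P (B(u, P) = ((-9/u)*u)*P - 52 = -9*P - 52 = -52 - 9*P)
1/(-38519 + (B(-185, -46) - 7834)) = 1/(-38519 + ((-52 - 9*(-46)) - 7834)) = 1/(-38519 + ((-52 + 414) - 7834)) = 1/(-38519 + (362 - 7834)) = 1/(-38519 - 7472) = 1/(-45991) = -1/45991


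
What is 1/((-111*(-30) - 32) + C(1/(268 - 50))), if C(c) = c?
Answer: 218/718965 ≈ 0.00030321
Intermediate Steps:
1/((-111*(-30) - 32) + C(1/(268 - 50))) = 1/((-111*(-30) - 32) + 1/(268 - 50)) = 1/((3330 - 32) + 1/218) = 1/(3298 + 1/218) = 1/(718965/218) = 218/718965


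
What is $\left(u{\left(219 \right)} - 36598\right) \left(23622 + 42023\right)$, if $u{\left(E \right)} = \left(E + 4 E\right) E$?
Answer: $13339523515$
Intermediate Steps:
$u{\left(E \right)} = 5 E^{2}$ ($u{\left(E \right)} = 5 E E = 5 E^{2}$)
$\left(u{\left(219 \right)} - 36598\right) \left(23622 + 42023\right) = \left(5 \cdot 219^{2} - 36598\right) \left(23622 + 42023\right) = \left(5 \cdot 47961 - 36598\right) 65645 = \left(239805 - 36598\right) 65645 = 203207 \cdot 65645 = 13339523515$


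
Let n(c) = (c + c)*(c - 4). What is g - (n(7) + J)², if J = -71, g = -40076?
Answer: -40917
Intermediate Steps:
n(c) = 2*c*(-4 + c) (n(c) = (2*c)*(-4 + c) = 2*c*(-4 + c))
g - (n(7) + J)² = -40076 - (2*7*(-4 + 7) - 71)² = -40076 - (2*7*3 - 71)² = -40076 - (42 - 71)² = -40076 - 1*(-29)² = -40076 - 1*841 = -40076 - 841 = -40917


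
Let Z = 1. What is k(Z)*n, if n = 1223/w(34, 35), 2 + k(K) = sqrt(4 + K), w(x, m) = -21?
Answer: 2446/21 - 1223*sqrt(5)/21 ≈ -13.748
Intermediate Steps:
k(K) = -2 + sqrt(4 + K)
n = -1223/21 (n = 1223/(-21) = 1223*(-1/21) = -1223/21 ≈ -58.238)
k(Z)*n = (-2 + sqrt(4 + 1))*(-1223/21) = (-2 + sqrt(5))*(-1223/21) = 2446/21 - 1223*sqrt(5)/21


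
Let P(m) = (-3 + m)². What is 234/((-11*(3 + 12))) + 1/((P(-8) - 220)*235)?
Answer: -6599/4653 ≈ -1.4182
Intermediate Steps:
234/((-11*(3 + 12))) + 1/((P(-8) - 220)*235) = 234/((-11*(3 + 12))) + 1/((-3 - 8)² - 220*235) = 234/((-11*15)) + (1/235)/((-11)² - 220) = 234/(-165) + (1/235)/(121 - 220) = 234*(-1/165) + (1/235)/(-99) = -78/55 - 1/99*1/235 = -78/55 - 1/23265 = -6599/4653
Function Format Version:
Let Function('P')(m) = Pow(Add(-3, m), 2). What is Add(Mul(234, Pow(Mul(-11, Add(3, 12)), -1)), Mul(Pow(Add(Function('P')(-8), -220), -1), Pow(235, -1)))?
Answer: Rational(-6599, 4653) ≈ -1.4182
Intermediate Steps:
Add(Mul(234, Pow(Mul(-11, Add(3, 12)), -1)), Mul(Pow(Add(Function('P')(-8), -220), -1), Pow(235, -1))) = Add(Mul(234, Pow(Mul(-11, Add(3, 12)), -1)), Mul(Pow(Add(Pow(Add(-3, -8), 2), -220), -1), Pow(235, -1))) = Add(Mul(234, Pow(Mul(-11, 15), -1)), Mul(Pow(Add(Pow(-11, 2), -220), -1), Rational(1, 235))) = Add(Mul(234, Pow(-165, -1)), Mul(Pow(Add(121, -220), -1), Rational(1, 235))) = Add(Mul(234, Rational(-1, 165)), Mul(Pow(-99, -1), Rational(1, 235))) = Add(Rational(-78, 55), Mul(Rational(-1, 99), Rational(1, 235))) = Add(Rational(-78, 55), Rational(-1, 23265)) = Rational(-6599, 4653)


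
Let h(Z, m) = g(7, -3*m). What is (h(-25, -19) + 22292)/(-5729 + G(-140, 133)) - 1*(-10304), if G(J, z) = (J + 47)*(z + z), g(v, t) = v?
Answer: 313909669/30467 ≈ 10303.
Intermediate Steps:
h(Z, m) = 7
G(J, z) = 2*z*(47 + J) (G(J, z) = (47 + J)*(2*z) = 2*z*(47 + J))
(h(-25, -19) + 22292)/(-5729 + G(-140, 133)) - 1*(-10304) = (7 + 22292)/(-5729 + 2*133*(47 - 140)) - 1*(-10304) = 22299/(-5729 + 2*133*(-93)) + 10304 = 22299/(-5729 - 24738) + 10304 = 22299/(-30467) + 10304 = 22299*(-1/30467) + 10304 = -22299/30467 + 10304 = 313909669/30467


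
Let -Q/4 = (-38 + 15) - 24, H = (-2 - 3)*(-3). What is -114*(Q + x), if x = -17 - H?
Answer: -17784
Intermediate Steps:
H = 15 (H = -5*(-3) = 15)
Q = 188 (Q = -4*((-38 + 15) - 24) = -4*(-23 - 24) = -4*(-47) = 188)
x = -32 (x = -17 - 1*15 = -17 - 15 = -32)
-114*(Q + x) = -114*(188 - 32) = -114*156 = -17784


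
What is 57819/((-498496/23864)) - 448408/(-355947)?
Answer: -61363689086623/22179769464 ≈ -2766.7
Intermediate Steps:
57819/((-498496/23864)) - 448408/(-355947) = 57819/((-498496*1/23864)) - 448408*(-1/355947) = 57819/(-62312/2983) + 448408/355947 = 57819*(-2983/62312) + 448408/355947 = -172474077/62312 + 448408/355947 = -61363689086623/22179769464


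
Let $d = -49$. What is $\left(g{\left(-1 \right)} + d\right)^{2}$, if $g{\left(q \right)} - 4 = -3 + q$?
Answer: $2401$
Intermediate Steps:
$g{\left(q \right)} = 1 + q$ ($g{\left(q \right)} = 4 + \left(-3 + q\right) = 1 + q$)
$\left(g{\left(-1 \right)} + d\right)^{2} = \left(\left(1 - 1\right) - 49\right)^{2} = \left(0 - 49\right)^{2} = \left(-49\right)^{2} = 2401$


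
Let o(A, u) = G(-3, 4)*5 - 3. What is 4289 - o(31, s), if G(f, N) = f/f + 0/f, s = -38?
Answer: 4287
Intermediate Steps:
G(f, N) = 1 (G(f, N) = 1 + 0 = 1)
o(A, u) = 2 (o(A, u) = 1*5 - 3 = 5 - 3 = 2)
4289 - o(31, s) = 4289 - 1*2 = 4289 - 2 = 4287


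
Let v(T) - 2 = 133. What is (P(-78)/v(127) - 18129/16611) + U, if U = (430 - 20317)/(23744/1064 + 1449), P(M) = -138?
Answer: -21773976016/1393081515 ≈ -15.630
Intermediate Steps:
v(T) = 135 (v(T) = 2 + 133 = 135)
U = -377853/27955 (U = -19887/(23744*(1/1064) + 1449) = -19887/(424/19 + 1449) = -19887/27955/19 = -19887*19/27955 = -377853/27955 ≈ -13.516)
(P(-78)/v(127) - 18129/16611) + U = (-138/135 - 18129/16611) - 377853/27955 = (-138*1/135 - 18129*1/16611) - 377853/27955 = (-46/45 - 6043/5537) - 377853/27955 = -526637/249165 - 377853/27955 = -21773976016/1393081515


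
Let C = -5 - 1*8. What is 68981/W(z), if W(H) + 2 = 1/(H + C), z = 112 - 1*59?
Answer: -2759240/79 ≈ -34927.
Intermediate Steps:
C = -13 (C = -5 - 8 = -13)
z = 53 (z = 112 - 59 = 53)
W(H) = -2 + 1/(-13 + H) (W(H) = -2 + 1/(H - 13) = -2 + 1/(-13 + H))
68981/W(z) = 68981/(((27 - 2*53)/(-13 + 53))) = 68981/(((27 - 106)/40)) = 68981/(((1/40)*(-79))) = 68981/(-79/40) = 68981*(-40/79) = -2759240/79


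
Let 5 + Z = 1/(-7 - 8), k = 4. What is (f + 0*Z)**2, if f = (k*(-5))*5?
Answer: 10000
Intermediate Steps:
f = -100 (f = (4*(-5))*5 = -20*5 = -100)
Z = -76/15 (Z = -5 + 1/(-7 - 8) = -5 + 1/(-15) = -5 - 1/15 = -76/15 ≈ -5.0667)
(f + 0*Z)**2 = (-100 + 0*(-76/15))**2 = (-100 + 0)**2 = (-100)**2 = 10000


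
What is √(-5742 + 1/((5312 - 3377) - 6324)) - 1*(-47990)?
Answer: 47990 + I*√110609993571/4389 ≈ 47990.0 + 75.776*I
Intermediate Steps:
√(-5742 + 1/((5312 - 3377) - 6324)) - 1*(-47990) = √(-5742 + 1/(1935 - 6324)) + 47990 = √(-5742 + 1/(-4389)) + 47990 = √(-5742 - 1/4389) + 47990 = √(-25201639/4389) + 47990 = I*√110609993571/4389 + 47990 = 47990 + I*√110609993571/4389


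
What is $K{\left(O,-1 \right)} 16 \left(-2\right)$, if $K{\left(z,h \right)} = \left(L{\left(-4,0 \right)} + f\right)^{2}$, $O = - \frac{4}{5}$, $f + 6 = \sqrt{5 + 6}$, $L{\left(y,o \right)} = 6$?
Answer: $-352$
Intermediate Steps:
$f = -6 + \sqrt{11}$ ($f = -6 + \sqrt{5 + 6} = -6 + \sqrt{11} \approx -2.6834$)
$O = - \frac{4}{5}$ ($O = \left(-4\right) \frac{1}{5} = - \frac{4}{5} \approx -0.8$)
$K{\left(z,h \right)} = 11$ ($K{\left(z,h \right)} = \left(6 - \left(6 - \sqrt{11}\right)\right)^{2} = \left(\sqrt{11}\right)^{2} = 11$)
$K{\left(O,-1 \right)} 16 \left(-2\right) = 11 \cdot 16 \left(-2\right) = 176 \left(-2\right) = -352$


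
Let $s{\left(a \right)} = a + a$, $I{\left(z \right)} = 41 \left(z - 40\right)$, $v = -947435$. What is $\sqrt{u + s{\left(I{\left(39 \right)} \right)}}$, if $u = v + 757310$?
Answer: $i \sqrt{190207} \approx 436.13 i$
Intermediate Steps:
$I{\left(z \right)} = -1640 + 41 z$ ($I{\left(z \right)} = 41 \left(-40 + z\right) = -1640 + 41 z$)
$s{\left(a \right)} = 2 a$
$u = -190125$ ($u = -947435 + 757310 = -190125$)
$\sqrt{u + s{\left(I{\left(39 \right)} \right)}} = \sqrt{-190125 + 2 \left(-1640 + 41 \cdot 39\right)} = \sqrt{-190125 + 2 \left(-1640 + 1599\right)} = \sqrt{-190125 + 2 \left(-41\right)} = \sqrt{-190125 - 82} = \sqrt{-190207} = i \sqrt{190207}$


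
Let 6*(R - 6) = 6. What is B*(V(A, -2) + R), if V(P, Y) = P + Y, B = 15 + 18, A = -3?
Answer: 66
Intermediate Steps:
R = 7 (R = 6 + (⅙)*6 = 6 + 1 = 7)
B = 33
B*(V(A, -2) + R) = 33*((-3 - 2) + 7) = 33*(-5 + 7) = 33*2 = 66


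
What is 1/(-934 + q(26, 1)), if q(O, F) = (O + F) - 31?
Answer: -1/938 ≈ -0.0010661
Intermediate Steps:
q(O, F) = -31 + F + O (q(O, F) = (F + O) - 31 = -31 + F + O)
1/(-934 + q(26, 1)) = 1/(-934 + (-31 + 1 + 26)) = 1/(-934 - 4) = 1/(-938) = -1/938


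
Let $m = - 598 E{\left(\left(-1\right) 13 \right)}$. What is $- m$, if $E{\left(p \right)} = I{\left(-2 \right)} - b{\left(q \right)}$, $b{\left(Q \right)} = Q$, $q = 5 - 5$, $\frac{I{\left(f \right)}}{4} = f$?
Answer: $-4784$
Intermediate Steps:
$I{\left(f \right)} = 4 f$
$q = 0$ ($q = 5 - 5 = 0$)
$E{\left(p \right)} = -8$ ($E{\left(p \right)} = 4 \left(-2\right) - 0 = -8 + 0 = -8$)
$m = 4784$ ($m = \left(-598\right) \left(-8\right) = 4784$)
$- m = \left(-1\right) 4784 = -4784$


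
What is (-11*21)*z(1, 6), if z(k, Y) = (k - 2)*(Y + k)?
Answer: 1617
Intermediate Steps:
z(k, Y) = (-2 + k)*(Y + k)
(-11*21)*z(1, 6) = (-11*21)*(1² - 2*6 - 2*1 + 6*1) = -231*(1 - 12 - 2 + 6) = -231*(-7) = 1617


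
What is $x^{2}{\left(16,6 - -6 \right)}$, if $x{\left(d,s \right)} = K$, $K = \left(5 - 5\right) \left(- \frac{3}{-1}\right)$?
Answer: $0$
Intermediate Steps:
$K = 0$ ($K = 0 \left(\left(-3\right) \left(-1\right)\right) = 0 \cdot 3 = 0$)
$x{\left(d,s \right)} = 0$
$x^{2}{\left(16,6 - -6 \right)} = 0^{2} = 0$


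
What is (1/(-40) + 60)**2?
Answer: 5755201/1600 ≈ 3597.0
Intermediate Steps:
(1/(-40) + 60)**2 = (-1/40 + 60)**2 = (2399/40)**2 = 5755201/1600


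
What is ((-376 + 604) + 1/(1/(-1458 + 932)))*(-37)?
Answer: 11026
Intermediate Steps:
((-376 + 604) + 1/(1/(-1458 + 932)))*(-37) = (228 + 1/(1/(-526)))*(-37) = (228 + 1/(-1/526))*(-37) = (228 - 526)*(-37) = -298*(-37) = 11026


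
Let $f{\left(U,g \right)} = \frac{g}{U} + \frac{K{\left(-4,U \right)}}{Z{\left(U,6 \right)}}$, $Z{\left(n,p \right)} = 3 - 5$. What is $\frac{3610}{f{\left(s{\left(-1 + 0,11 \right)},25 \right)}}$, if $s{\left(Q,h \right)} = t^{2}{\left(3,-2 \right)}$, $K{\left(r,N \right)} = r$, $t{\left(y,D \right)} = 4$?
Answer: $\frac{3040}{3} \approx 1013.3$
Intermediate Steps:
$Z{\left(n,p \right)} = -2$
$s{\left(Q,h \right)} = 16$ ($s{\left(Q,h \right)} = 4^{2} = 16$)
$f{\left(U,g \right)} = 2 + \frac{g}{U}$ ($f{\left(U,g \right)} = \frac{g}{U} - \frac{4}{-2} = \frac{g}{U} - -2 = \frac{g}{U} + 2 = 2 + \frac{g}{U}$)
$\frac{3610}{f{\left(s{\left(-1 + 0,11 \right)},25 \right)}} = \frac{3610}{2 + \frac{25}{16}} = \frac{3610}{\frac{57}{16}} = 3610 \cdot \frac{16}{57} = \frac{3040}{3}$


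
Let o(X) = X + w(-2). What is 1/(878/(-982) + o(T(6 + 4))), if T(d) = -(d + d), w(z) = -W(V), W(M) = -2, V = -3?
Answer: -491/9277 ≈ -0.052927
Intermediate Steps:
w(z) = 2 (w(z) = -1*(-2) = 2)
T(d) = -2*d
o(X) = 2 + X (o(X) = X + 2 = 2 + X)
1/(878/(-982) + o(T(6 + 4))) = 1/(878/(-982) + (2 - 2*(6 + 4))) = 1/(878*(-1/982) + (2 - 2*10)) = 1/(-439/491 + (2 - 20)) = 1/(-439/491 - 18) = 1/(-9277/491) = -491/9277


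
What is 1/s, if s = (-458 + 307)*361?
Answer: -1/54511 ≈ -1.8345e-5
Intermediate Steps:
s = -54511 (s = -151*361 = -54511)
1/s = 1/(-54511) = -1/54511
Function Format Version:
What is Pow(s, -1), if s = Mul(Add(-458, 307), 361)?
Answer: Rational(-1, 54511) ≈ -1.8345e-5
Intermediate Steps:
s = -54511 (s = Mul(-151, 361) = -54511)
Pow(s, -1) = Pow(-54511, -1) = Rational(-1, 54511)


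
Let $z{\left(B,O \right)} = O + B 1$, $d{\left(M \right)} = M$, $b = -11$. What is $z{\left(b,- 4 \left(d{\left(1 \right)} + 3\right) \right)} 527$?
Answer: $-14229$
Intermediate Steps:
$z{\left(B,O \right)} = B + O$ ($z{\left(B,O \right)} = O + B = B + O$)
$z{\left(b,- 4 \left(d{\left(1 \right)} + 3\right) \right)} 527 = \left(-11 - 4 \left(1 + 3\right)\right) 527 = \left(-11 - 16\right) 527 = \left(-27\right) 527 = -14229$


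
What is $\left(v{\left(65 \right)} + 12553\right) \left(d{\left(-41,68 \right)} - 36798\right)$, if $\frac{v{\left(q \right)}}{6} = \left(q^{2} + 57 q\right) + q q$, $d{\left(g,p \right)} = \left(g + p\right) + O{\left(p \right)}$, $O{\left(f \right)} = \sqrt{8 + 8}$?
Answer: $-3142953461$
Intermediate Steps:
$O{\left(f \right)} = 4$ ($O{\left(f \right)} = \sqrt{16} = 4$)
$d{\left(g,p \right)} = 4 + g + p$ ($d{\left(g,p \right)} = \left(g + p\right) + 4 = 4 + g + p$)
$v{\left(q \right)} = 12 q^{2} + 342 q$ ($v{\left(q \right)} = 6 \left(\left(q^{2} + 57 q\right) + q q\right) = 6 \left(\left(q^{2} + 57 q\right) + q^{2}\right) = 6 \left(2 q^{2} + 57 q\right) = 12 q^{2} + 342 q$)
$\left(v{\left(65 \right)} + 12553\right) \left(d{\left(-41,68 \right)} - 36798\right) = \left(6 \cdot 65 \left(57 + 2 \cdot 65\right) + 12553\right) \left(\left(4 - 41 + 68\right) - 36798\right) = \left(6 \cdot 65 \left(57 + 130\right) + 12553\right) \left(31 - 36798\right) = \left(6 \cdot 65 \cdot 187 + 12553\right) \left(-36767\right) = \left(72930 + 12553\right) \left(-36767\right) = 85483 \left(-36767\right) = -3142953461$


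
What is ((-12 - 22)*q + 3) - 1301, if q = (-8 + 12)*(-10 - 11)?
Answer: 1558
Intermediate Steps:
q = -84 (q = 4*(-21) = -84)
((-12 - 22)*q + 3) - 1301 = ((-12 - 22)*(-84) + 3) - 1301 = (-34*(-84) + 3) - 1301 = (2856 + 3) - 1301 = 2859 - 1301 = 1558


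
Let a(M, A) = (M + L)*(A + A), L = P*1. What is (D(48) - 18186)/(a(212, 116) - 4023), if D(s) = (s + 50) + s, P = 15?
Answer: -18040/48641 ≈ -0.37088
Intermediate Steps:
L = 15 (L = 15*1 = 15)
D(s) = 50 + 2*s (D(s) = (50 + s) + s = 50 + 2*s)
a(M, A) = 2*A*(15 + M) (a(M, A) = (M + 15)*(A + A) = (15 + M)*(2*A) = 2*A*(15 + M))
(D(48) - 18186)/(a(212, 116) - 4023) = ((50 + 2*48) - 18186)/(2*116*(15 + 212) - 4023) = ((50 + 96) - 18186)/(2*116*227 - 4023) = (146 - 18186)/(52664 - 4023) = -18040/48641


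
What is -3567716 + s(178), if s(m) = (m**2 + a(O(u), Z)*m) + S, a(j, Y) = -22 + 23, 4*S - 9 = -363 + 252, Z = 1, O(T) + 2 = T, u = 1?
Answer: -7071759/2 ≈ -3.5359e+6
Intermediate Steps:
O(T) = -2 + T
S = -51/2 (S = 9/4 + (-363 + 252)/4 = 9/4 + (1/4)*(-111) = 9/4 - 111/4 = -51/2 ≈ -25.500)
a(j, Y) = 1
s(m) = -51/2 + m + m**2 (s(m) = (m**2 + 1*m) - 51/2 = (m**2 + m) - 51/2 = (m + m**2) - 51/2 = -51/2 + m + m**2)
-3567716 + s(178) = -3567716 + (-51/2 + 178 + 178**2) = -3567716 + (-51/2 + 178 + 31684) = -3567716 + 63673/2 = -7071759/2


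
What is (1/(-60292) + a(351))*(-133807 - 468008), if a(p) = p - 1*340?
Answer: -399130327965/60292 ≈ -6.6200e+6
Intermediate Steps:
a(p) = -340 + p (a(p) = p - 340 = -340 + p)
(1/(-60292) + a(351))*(-133807 - 468008) = (1/(-60292) + (-340 + 351))*(-133807 - 468008) = (-1/60292 + 11)*(-601815) = (663211/60292)*(-601815) = -399130327965/60292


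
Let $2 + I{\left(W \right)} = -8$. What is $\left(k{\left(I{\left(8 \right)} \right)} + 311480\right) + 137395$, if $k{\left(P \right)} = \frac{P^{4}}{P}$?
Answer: $447875$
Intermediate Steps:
$I{\left(W \right)} = -10$ ($I{\left(W \right)} = -2 - 8 = -10$)
$k{\left(P \right)} = P^{3}$
$\left(k{\left(I{\left(8 \right)} \right)} + 311480\right) + 137395 = \left(\left(-10\right)^{3} + 311480\right) + 137395 = \left(-1000 + 311480\right) + 137395 = 310480 + 137395 = 447875$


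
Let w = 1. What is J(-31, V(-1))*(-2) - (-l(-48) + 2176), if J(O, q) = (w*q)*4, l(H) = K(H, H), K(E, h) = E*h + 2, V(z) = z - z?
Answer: 130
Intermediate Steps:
V(z) = 0
K(E, h) = 2 + E*h
l(H) = 2 + H**2 (l(H) = 2 + H*H = 2 + H**2)
J(O, q) = 4*q (J(O, q) = (1*q)*4 = q*4 = 4*q)
J(-31, V(-1))*(-2) - (-l(-48) + 2176) = (4*0)*(-2) - (-(2 + (-48)**2) + 2176) = 0*(-2) - (-(2 + 2304) + 2176) = 0 - (-1*2306 + 2176) = 0 - (-2306 + 2176) = 0 - 1*(-130) = 0 + 130 = 130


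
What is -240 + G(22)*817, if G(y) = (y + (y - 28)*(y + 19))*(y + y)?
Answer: -8052592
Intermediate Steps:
G(y) = 2*y*(y + (-28 + y)*(19 + y)) (G(y) = (y + (-28 + y)*(19 + y))*(2*y) = 2*y*(y + (-28 + y)*(19 + y)))
-240 + G(22)*817 = -240 + (2*22*(-532 + 22**2 - 8*22))*817 = -240 + (2*22*(-532 + 484 - 176))*817 = -240 + (2*22*(-224))*817 = -240 - 9856*817 = -240 - 8052352 = -8052592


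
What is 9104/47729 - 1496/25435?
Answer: 160157656/1213987115 ≈ 0.13193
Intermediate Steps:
9104/47729 - 1496/25435 = 160157656/1213987115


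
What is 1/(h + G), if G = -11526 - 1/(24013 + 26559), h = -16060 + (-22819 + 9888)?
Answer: -50572/2049025725 ≈ -2.4681e-5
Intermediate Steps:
h = -28991 (h = -16060 - 12931 = -28991)
G = -582892873/50572 (G = -11526 - 1/50572 = -582892873/50572 ≈ -11526.)
1/(h + G) = 1/(-28991 - 582892873/50572) = 1/(-2049025725/50572) = -50572/2049025725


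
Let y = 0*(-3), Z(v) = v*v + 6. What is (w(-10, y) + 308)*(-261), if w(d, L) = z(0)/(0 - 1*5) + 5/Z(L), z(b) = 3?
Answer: -804489/10 ≈ -80449.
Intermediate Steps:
Z(v) = 6 + v² (Z(v) = v² + 6 = 6 + v²)
y = 0
w(d, L) = -⅗ + 5/(6 + L²) (w(d, L) = 3/(0 - 1*5) + 5/(6 + L²) = 3/(0 - 5) + 5/(6 + L²) = 3/(-5) + 5/(6 + L²) = 3*(-⅕) + 5/(6 + L²) = -⅗ + 5/(6 + L²))
(w(-10, y) + 308)*(-261) = ((7 - 3*0²)/(5*(6 + 0²)) + 308)*(-261) = ((7 - 3*0)/(5*(6 + 0)) + 308)*(-261) = ((⅕)*(7 + 0)/6 + 308)*(-261) = ((⅕)*(⅙)*7 + 308)*(-261) = (7/30 + 308)*(-261) = (9247/30)*(-261) = -804489/10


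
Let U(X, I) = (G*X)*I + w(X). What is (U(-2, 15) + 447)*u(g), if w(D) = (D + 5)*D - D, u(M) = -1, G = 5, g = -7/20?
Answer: -293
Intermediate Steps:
g = -7/20 (g = -7*1/20 = -7/20 ≈ -0.35000)
w(D) = -D + D*(5 + D) (w(D) = (5 + D)*D - D = D*(5 + D) - D = -D + D*(5 + D))
U(X, I) = X*(4 + X) + 5*I*X (U(X, I) = (5*X)*I + X*(4 + X) = 5*I*X + X*(4 + X) = X*(4 + X) + 5*I*X)
(U(-2, 15) + 447)*u(g) = (-2*(4 - 2 + 5*15) + 447)*(-1) = (-2*(4 - 2 + 75) + 447)*(-1) = (-2*77 + 447)*(-1) = (-154 + 447)*(-1) = 293*(-1) = -293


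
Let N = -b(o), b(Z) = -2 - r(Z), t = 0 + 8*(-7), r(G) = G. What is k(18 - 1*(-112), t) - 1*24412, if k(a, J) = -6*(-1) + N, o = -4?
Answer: -24408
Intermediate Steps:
t = -56 (t = 0 - 56 = -56)
b(Z) = -2 - Z
N = -2 (N = -(-2 - 1*(-4)) = -(-2 + 4) = -1*2 = -2)
k(a, J) = 4 (k(a, J) = -6*(-1) - 2 = 6 - 2 = 4)
k(18 - 1*(-112), t) - 1*24412 = 4 - 1*24412 = 4 - 24412 = -24408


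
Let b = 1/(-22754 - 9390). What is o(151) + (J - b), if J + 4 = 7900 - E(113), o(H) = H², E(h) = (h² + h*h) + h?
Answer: 162198625/32144 ≈ 5046.0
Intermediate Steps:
E(h) = h + 2*h² (E(h) = (h² + h²) + h = 2*h² + h = h + 2*h²)
J = -17755 (J = -4 + (7900 - 113*(1 + 2*113)) = -4 + (7900 - 113*(1 + 226)) = -4 + (7900 - 113*227) = -4 + (7900 - 1*25651) = -4 + (7900 - 25651) = -4 - 17751 = -17755)
b = -1/32144 (b = 1/(-32144) = -1/32144 ≈ -3.1110e-5)
o(151) + (J - b) = 151² + (-17755 - 1*(-1/32144)) = 22801 + (-17755 + 1/32144) = 22801 - 570716719/32144 = 162198625/32144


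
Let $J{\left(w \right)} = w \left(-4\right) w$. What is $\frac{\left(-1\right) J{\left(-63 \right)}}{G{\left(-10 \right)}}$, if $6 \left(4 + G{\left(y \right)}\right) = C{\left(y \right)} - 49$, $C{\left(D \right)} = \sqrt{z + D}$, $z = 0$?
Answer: $- \frac{6953688}{5339} - \frac{95256 i \sqrt{10}}{5339} \approx -1302.4 - 56.42 i$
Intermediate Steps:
$C{\left(D \right)} = \sqrt{D}$ ($C{\left(D \right)} = \sqrt{0 + D} = \sqrt{D}$)
$J{\left(w \right)} = - 4 w^{2}$ ($J{\left(w \right)} = - 4 w w = - 4 w^{2}$)
$G{\left(y \right)} = - \frac{73}{6} + \frac{\sqrt{y}}{6}$ ($G{\left(y \right)} = -4 + \frac{\sqrt{y} - 49}{6} = -4 + \frac{-49 + \sqrt{y}}{6} = -4 + \left(- \frac{49}{6} + \frac{\sqrt{y}}{6}\right) = - \frac{73}{6} + \frac{\sqrt{y}}{6}$)
$\frac{\left(-1\right) J{\left(-63 \right)}}{G{\left(-10 \right)}} = \frac{\left(-1\right) \left(- 4 \left(-63\right)^{2}\right)}{- \frac{73}{6} + \frac{\sqrt{-10}}{6}} = \frac{\left(-1\right) \left(\left(-4\right) 3969\right)}{- \frac{73}{6} + \frac{i \sqrt{10}}{6}} = \frac{\left(-1\right) \left(-15876\right)}{- \frac{73}{6} + \frac{i \sqrt{10}}{6}} = \frac{15876}{- \frac{73}{6} + \frac{i \sqrt{10}}{6}}$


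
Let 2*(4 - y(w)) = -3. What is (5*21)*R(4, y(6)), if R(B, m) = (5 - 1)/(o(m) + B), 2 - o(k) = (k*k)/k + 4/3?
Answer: -504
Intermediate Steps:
o(k) = 2/3 - k (o(k) = 2 - ((k*k)/k + 4/3) = 2 - (k**2/k + 4*(1/3)) = 2 - (k + 4/3) = 2 - (4/3 + k) = 2 + (-4/3 - k) = 2/3 - k)
y(w) = 11/2 (y(w) = 4 - 1/2*(-3) = 4 + 3/2 = 11/2)
R(B, m) = 4/(2/3 + B - m) (R(B, m) = (5 - 1)/((2/3 - m) + B) = 4/(2/3 + B - m))
(5*21)*R(4, y(6)) = (5*21)*(12/(2 - 3*11/2 + 3*4)) = 105*(12/(2 - 33/2 + 12)) = 105*(12/(-5/2)) = 105*(12*(-2/5)) = 105*(-24/5) = -504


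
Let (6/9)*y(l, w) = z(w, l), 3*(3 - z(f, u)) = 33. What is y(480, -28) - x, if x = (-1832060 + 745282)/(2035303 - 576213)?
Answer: -8211151/729545 ≈ -11.255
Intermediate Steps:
z(f, u) = -8 (z(f, u) = 3 - ⅓*33 = 3 - 11 = -8)
y(l, w) = -12 (y(l, w) = (3/2)*(-8) = -12)
x = -543389/729545 (x = -1086778/1459090 = -1086778*1/1459090 = -543389/729545 ≈ -0.74483)
y(480, -28) - x = -12 - 1*(-543389/729545) = -12 + 543389/729545 = -8211151/729545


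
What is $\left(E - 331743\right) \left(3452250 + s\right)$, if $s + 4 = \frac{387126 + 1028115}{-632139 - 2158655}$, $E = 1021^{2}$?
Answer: $\frac{3423612075466285967}{1395397} \approx 2.4535 \cdot 10^{12}$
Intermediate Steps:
$E = 1042441$
$s = - \frac{12578417}{2790794}$ ($s = -4 + \frac{387126 + 1028115}{-632139 - 2158655} = -4 + \frac{1415241}{-2790794} = -4 + 1415241 \left(- \frac{1}{2790794}\right) = -4 - \frac{1415241}{2790794} = - \frac{12578417}{2790794} \approx -4.5071$)
$\left(E - 331743\right) \left(3452250 + s\right) = \left(1042441 - 331743\right) \left(3452250 - \frac{12578417}{2790794}\right) = 710698 \cdot \frac{9634506008083}{2790794} = \frac{3423612075466285967}{1395397}$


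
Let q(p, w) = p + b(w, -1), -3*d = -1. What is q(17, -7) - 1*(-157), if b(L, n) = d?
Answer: 523/3 ≈ 174.33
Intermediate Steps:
d = ⅓ (d = -⅓*(-1) = ⅓ ≈ 0.33333)
b(L, n) = ⅓
q(p, w) = ⅓ + p (q(p, w) = p + ⅓ = ⅓ + p)
q(17, -7) - 1*(-157) = (⅓ + 17) - 1*(-157) = 52/3 + 157 = 523/3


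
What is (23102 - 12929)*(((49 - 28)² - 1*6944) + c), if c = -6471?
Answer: -131984502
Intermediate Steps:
(23102 - 12929)*(((49 - 28)² - 1*6944) + c) = (23102 - 12929)*(((49 - 28)² - 1*6944) - 6471) = 10173*((21² - 6944) - 6471) = 10173*((441 - 6944) - 6471) = 10173*(-6503 - 6471) = 10173*(-12974) = -131984502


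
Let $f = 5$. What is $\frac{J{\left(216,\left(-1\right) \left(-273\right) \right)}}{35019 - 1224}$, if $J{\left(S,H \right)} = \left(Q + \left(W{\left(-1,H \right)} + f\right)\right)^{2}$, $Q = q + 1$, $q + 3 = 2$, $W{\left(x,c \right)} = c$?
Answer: $\frac{77284}{33795} \approx 2.2868$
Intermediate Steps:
$q = -1$ ($q = -3 + 2 = -1$)
$Q = 0$ ($Q = -1 + 1 = 0$)
$J{\left(S,H \right)} = \left(5 + H\right)^{2}$ ($J{\left(S,H \right)} = \left(0 + \left(H + 5\right)\right)^{2} = \left(0 + \left(5 + H\right)\right)^{2} = \left(5 + H\right)^{2}$)
$\frac{J{\left(216,\left(-1\right) \left(-273\right) \right)}}{35019 - 1224} = \frac{\left(5 - -273\right)^{2}}{35019 - 1224} = \frac{\left(5 + 273\right)^{2}}{35019 - 1224} = \frac{278^{2}}{33795} = 77284 \cdot \frac{1}{33795} = \frac{77284}{33795}$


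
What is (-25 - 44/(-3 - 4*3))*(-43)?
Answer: 14233/15 ≈ 948.87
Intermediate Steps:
(-25 - 44/(-3 - 4*3))*(-43) = (-25 - 44/(-3 - 12))*(-43) = (-25 - 44/(-15))*(-43) = (-25 - 44*(-1/15))*(-43) = (-25 + 44/15)*(-43) = -331/15*(-43) = 14233/15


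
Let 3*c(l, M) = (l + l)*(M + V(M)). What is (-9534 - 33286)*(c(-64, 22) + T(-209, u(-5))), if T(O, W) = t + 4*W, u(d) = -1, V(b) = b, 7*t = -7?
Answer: 241804540/3 ≈ 8.0601e+7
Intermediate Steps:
t = -1 (t = (⅐)*(-7) = -1)
T(O, W) = -1 + 4*W
c(l, M) = 4*M*l/3 (c(l, M) = ((l + l)*(M + M))/3 = ((2*l)*(2*M))/3 = (4*M*l)/3 = 4*M*l/3)
(-9534 - 33286)*(c(-64, 22) + T(-209, u(-5))) = (-9534 - 33286)*((4/3)*22*(-64) + (-1 + 4*(-1))) = -42820*(-5632/3 + (-1 - 4)) = -42820*(-5632/3 - 5) = -42820*(-5647/3) = 241804540/3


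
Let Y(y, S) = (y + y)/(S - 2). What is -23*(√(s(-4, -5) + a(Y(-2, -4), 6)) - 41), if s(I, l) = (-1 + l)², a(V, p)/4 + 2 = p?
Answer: 943 - 46*√13 ≈ 777.14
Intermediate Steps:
Y(y, S) = 2*y/(-2 + S) (Y(y, S) = (2*y)/(-2 + S) = 2*y/(-2 + S))
a(V, p) = -8 + 4*p
-23*(√(s(-4, -5) + a(Y(-2, -4), 6)) - 41) = -23*(√((-1 - 5)² + (-8 + 4*6)) - 41) = -23*(√((-6)² + (-8 + 24)) - 41) = -23*(√(36 + 16) - 41) = -23*(√52 - 41) = -23*(2*√13 - 41) = -23*(-41 + 2*√13) = 943 - 46*√13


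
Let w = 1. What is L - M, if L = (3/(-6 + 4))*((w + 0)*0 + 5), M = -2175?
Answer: 4335/2 ≈ 2167.5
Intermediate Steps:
L = -15/2 (L = (3/(-6 + 4))*((1 + 0)*0 + 5) = (3/(-2))*(1*0 + 5) = (-½*3)*(0 + 5) = -3/2*5 = -15/2 ≈ -7.5000)
L - M = -15/2 - 1*(-2175) = -15/2 + 2175 = 4335/2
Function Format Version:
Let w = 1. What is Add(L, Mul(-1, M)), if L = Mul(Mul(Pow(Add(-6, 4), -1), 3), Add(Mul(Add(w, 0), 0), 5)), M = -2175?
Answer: Rational(4335, 2) ≈ 2167.5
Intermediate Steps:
L = Rational(-15, 2) (L = Mul(Mul(Pow(Add(-6, 4), -1), 3), Add(Mul(Add(1, 0), 0), 5)) = Mul(Mul(Pow(-2, -1), 3), Add(Mul(1, 0), 5)) = Mul(Mul(Rational(-1, 2), 3), Add(0, 5)) = Mul(Rational(-3, 2), 5) = Rational(-15, 2) ≈ -7.5000)
Add(L, Mul(-1, M)) = Add(Rational(-15, 2), Mul(-1, -2175)) = Add(Rational(-15, 2), 2175) = Rational(4335, 2)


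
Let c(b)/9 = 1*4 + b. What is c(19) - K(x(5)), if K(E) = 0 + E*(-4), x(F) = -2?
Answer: 199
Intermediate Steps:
K(E) = -4*E (K(E) = 0 - 4*E = -4*E)
c(b) = 36 + 9*b (c(b) = 9*(1*4 + b) = 9*(4 + b) = 36 + 9*b)
c(19) - K(x(5)) = (36 + 9*19) - (-4)*(-2) = (36 + 171) - 1*8 = 207 - 8 = 199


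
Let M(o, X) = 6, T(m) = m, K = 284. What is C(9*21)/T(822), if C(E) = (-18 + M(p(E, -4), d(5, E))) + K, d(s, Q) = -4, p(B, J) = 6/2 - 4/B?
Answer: 136/411 ≈ 0.33090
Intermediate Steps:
p(B, J) = 3 - 4/B (p(B, J) = 6*(1/2) - 4/B = 3 - 4/B)
C(E) = 272 (C(E) = (-18 + 6) + 284 = -12 + 284 = 272)
C(9*21)/T(822) = 272/822 = 272*(1/822) = 136/411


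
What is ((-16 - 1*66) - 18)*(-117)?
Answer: 11700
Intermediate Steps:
((-16 - 1*66) - 18)*(-117) = ((-16 - 66) - 18)*(-117) = (-82 - 18)*(-117) = -100*(-117) = 11700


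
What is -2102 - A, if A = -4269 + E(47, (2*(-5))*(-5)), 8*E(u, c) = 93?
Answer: 17243/8 ≈ 2155.4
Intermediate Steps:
E(u, c) = 93/8 (E(u, c) = (⅛)*93 = 93/8)
A = -34059/8 (A = -4269 + 93/8 = -34059/8 ≈ -4257.4)
-2102 - A = -2102 - 1*(-34059/8) = -2102 + 34059/8 = 17243/8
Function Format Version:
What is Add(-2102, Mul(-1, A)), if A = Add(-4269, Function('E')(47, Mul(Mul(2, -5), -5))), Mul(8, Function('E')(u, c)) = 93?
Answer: Rational(17243, 8) ≈ 2155.4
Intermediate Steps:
Function('E')(u, c) = Rational(93, 8) (Function('E')(u, c) = Mul(Rational(1, 8), 93) = Rational(93, 8))
A = Rational(-34059, 8) (A = Add(-4269, Rational(93, 8)) = Rational(-34059, 8) ≈ -4257.4)
Add(-2102, Mul(-1, A)) = Add(-2102, Mul(-1, Rational(-34059, 8))) = Add(-2102, Rational(34059, 8)) = Rational(17243, 8)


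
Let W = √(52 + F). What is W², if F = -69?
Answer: -17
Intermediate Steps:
W = I*√17 (W = √(52 - 69) = √(-17) = I*√17 ≈ 4.1231*I)
W² = (I*√17)² = -17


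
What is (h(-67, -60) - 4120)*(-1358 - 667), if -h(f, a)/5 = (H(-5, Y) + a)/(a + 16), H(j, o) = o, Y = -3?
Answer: 367729875/44 ≈ 8.3575e+6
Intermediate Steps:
h(f, a) = -5*(-3 + a)/(16 + a) (h(f, a) = -5*(-3 + a)/(a + 16) = -5*(-3 + a)/(16 + a))
(h(-67, -60) - 4120)*(-1358 - 667) = (5*(3 - 1*(-60))/(16 - 60) - 4120)*(-1358 - 667) = (5*(3 + 60)/(-44) - 4120)*(-2025) = (5*(-1/44)*63 - 4120)*(-2025) = (-315/44 - 4120)*(-2025) = -181595/44*(-2025) = 367729875/44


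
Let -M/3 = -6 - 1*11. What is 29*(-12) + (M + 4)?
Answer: -293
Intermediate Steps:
M = 51 (M = -3*(-6 - 1*11) = -3*(-6 - 11) = -3*(-17) = 51)
29*(-12) + (M + 4) = 29*(-12) + (51 + 4) = -348 + 55 = -293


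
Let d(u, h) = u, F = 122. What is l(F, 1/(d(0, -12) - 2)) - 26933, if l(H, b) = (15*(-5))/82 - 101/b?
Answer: -2192017/82 ≈ -26732.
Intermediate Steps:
l(H, b) = -75/82 - 101/b (l(H, b) = -75*1/82 - 101/b = -75/82 - 101/b)
l(F, 1/(d(0, -12) - 2)) - 26933 = (-75/82 - 101/(1/(0 - 2))) - 26933 = (-75/82 - 101/(1/(-2))) - 26933 = (-75/82 - 101/(-½)) - 26933 = (-75/82 - 101*(-2)) - 26933 = (-75/82 + 202) - 26933 = 16489/82 - 26933 = -2192017/82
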